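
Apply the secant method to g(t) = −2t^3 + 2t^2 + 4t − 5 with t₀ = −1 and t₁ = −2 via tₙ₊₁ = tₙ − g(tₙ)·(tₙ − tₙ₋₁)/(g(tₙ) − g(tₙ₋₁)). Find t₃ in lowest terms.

g(−1) = −5, g(−2) = 11. t₂ = (−2) − 11·((−2) − (−1))/(11 − (−5)) = −21/16.
g(−2) = 11, g(−21/16) = −4675/2048. t₃ = (−21/16) − (−4675/2048)·((−21/16) − (−2))/((−4675/2048) − 11) = −3538/2473.

−3538/2473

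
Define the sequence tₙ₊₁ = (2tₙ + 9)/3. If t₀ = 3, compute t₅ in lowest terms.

665/81

t₁ = (2·3 + 9)/3 = 5.
t₂ = (2·5 + 9)/3 = 19/3.
t₃ = (2·(19/3) + 9)/3 = 65/9.
t₄ = (2·(65/9) + 9)/3 = 211/27.
t₅ = (2·(211/27) + 9)/3 = 665/81.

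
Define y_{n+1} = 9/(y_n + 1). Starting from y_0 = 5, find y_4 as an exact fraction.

y_1 = 9/(5 + 1) = 3/2.
y_2 = 9/(3/2 + 1) = 18/5.
y_3 = 9/(18/5 + 1) = 45/23.
y_4 = 9/(45/23 + 1) = 207/68.

207/68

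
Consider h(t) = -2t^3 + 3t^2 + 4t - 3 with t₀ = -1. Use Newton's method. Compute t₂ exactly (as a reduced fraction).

h'(t) = -6t^2 + 6t + 4.
h(-1) = -2, h'(-1) = -8, so t₁ = (-1) - (-2)/(-8) = -5/4.
h(-5/4) = 19/32, h'(-5/4) = -103/8, so t₂ = (-5/4) - (19/32)/(-103/8) = -124/103.

-124/103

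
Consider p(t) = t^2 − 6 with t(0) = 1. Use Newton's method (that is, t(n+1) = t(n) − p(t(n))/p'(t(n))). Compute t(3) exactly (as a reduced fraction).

p'(t) = 2t.
p(1) = −5, p'(1) = 2, so t(1) = 1 − (−5)/2 = 7/2.
p(7/2) = 25/4, p'(7/2) = 7, so t(2) = (7/2) − (25/4)/7 = 73/28.
p(73/28) = 625/784, p'(73/28) = 73/14, so t(3) = (73/28) − (625/784)/(73/14) = 10033/4088.

10033/4088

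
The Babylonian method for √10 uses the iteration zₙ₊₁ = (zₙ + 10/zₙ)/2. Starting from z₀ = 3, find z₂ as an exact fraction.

721/228

z₁ = (3 + 10/3)/2 = 19/6.
z₂ = (19/6 + 10/(19/6))/2 = 721/228.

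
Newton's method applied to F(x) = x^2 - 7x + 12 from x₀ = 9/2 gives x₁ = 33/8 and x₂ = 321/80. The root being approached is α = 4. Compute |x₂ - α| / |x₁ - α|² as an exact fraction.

x₁ - α = 33/8 - 4 = 1/8, so |x₁ - α| = 1/8.
x₂ - α = 321/80 - 4 = 1/80, so |x₂ - α| = 1/80.
|x₁ - α|² = 1/64.
Ratio = (1/80) / (1/64) = 4/5.

4/5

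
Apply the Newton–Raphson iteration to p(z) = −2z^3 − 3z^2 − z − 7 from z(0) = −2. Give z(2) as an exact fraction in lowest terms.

p'(z) = −6z^2 − 6z − 1.
p(−2) = −1, p'(−2) = −13, so z(1) = (−2) − (−1)/(−13) = −27/13.
p(−27/13) = 119/2197, p'(−27/13) = −2437/169, so z(2) = (−27/13) − (119/2197)/(−2437/169) = −65680/31681.

−65680/31681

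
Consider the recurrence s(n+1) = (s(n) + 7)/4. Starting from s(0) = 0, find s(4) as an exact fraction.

595/256

s(1) = (0 + 7)/4 = 7/4.
s(2) = ((7/4) + 7)/4 = 35/16.
s(3) = ((35/16) + 7)/4 = 147/64.
s(4) = ((147/64) + 7)/4 = 595/256.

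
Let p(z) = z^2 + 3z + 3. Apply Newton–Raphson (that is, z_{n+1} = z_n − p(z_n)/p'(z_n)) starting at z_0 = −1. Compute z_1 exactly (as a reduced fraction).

p'(z) = 2z + 3.
p(−1) = 1, p'(−1) = 1, so z_1 = (−1) − 1/1 = −2.

−2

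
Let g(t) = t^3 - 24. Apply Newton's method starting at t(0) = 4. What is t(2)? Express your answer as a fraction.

9451/3249

g'(t) = 3t^2.
g(4) = 40, g'(4) = 48, so t(1) = 4 - 40/48 = 19/6.
g(19/6) = 1675/216, g'(19/6) = 361/12, so t(2) = (19/6) - (1675/216)/(361/12) = 9451/3249.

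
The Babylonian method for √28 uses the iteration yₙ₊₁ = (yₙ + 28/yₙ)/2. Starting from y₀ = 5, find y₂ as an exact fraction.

y₁ = (5 + 28/5)/2 = 53/10.
y₂ = (53/10 + 28/(53/10))/2 = 5609/1060.

5609/1060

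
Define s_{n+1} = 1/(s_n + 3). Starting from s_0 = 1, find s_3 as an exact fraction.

s_1 = 1/(1 + 3) = 1/4.
s_2 = 1/(1/4 + 3) = 4/13.
s_3 = 1/(4/13 + 3) = 13/43.

13/43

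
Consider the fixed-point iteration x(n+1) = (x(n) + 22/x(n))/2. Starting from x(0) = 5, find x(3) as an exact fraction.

38878481/8288920

x(1) = (5 + 22/5)/2 = 47/10.
x(2) = (47/10 + 22/(47/10))/2 = 4409/940.
x(3) = (4409/940 + 22/(4409/940))/2 = 38878481/8288920.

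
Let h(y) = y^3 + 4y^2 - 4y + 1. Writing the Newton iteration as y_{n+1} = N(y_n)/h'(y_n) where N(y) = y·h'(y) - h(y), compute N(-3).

h'(y) = 3y^2 + 8y - 4.
N(y) = y·h'(y) - h(y) = y·(3y^2 + 8y - 4) - (y^3 + 4y^2 - 4y + 1) = 2y^3 + 4y^2 - 1.
N(-3) = -19.

-19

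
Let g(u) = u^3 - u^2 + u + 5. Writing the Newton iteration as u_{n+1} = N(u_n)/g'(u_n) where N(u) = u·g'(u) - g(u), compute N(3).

g'(u) = 3u^2 - 2u + 1.
N(u) = u·g'(u) - g(u) = u·(3u^2 - 2u + 1) - (u^3 - u^2 + u + 5) = 2u^3 - u^2 - 5.
N(3) = 40.

40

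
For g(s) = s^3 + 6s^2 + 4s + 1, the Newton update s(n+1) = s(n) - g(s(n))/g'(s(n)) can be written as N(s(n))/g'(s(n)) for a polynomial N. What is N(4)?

g'(s) = 3s^2 + 12s + 4.
N(s) = s·g'(s) - g(s) = s·(3s^2 + 12s + 4) - (s^3 + 6s^2 + 4s + 1) = 2s^3 + 6s^2 - 1.
N(4) = 223.

223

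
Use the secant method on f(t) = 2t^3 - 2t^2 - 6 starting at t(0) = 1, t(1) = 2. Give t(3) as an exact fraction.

f(1) = -6, f(2) = 2. t(2) = 2 - 2·(2 - 1)/(2 - (-6)) = 7/4.
f(2) = 2, f(7/4) = -45/32. t(3) = (7/4) - (-45/32)·((7/4) - 2)/((-45/32) - 2) = 202/109.

202/109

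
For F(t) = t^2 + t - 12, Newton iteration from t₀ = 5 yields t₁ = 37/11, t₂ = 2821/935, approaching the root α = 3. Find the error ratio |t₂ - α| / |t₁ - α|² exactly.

t₁ - α = 37/11 - 3 = 4/11, so |t₁ - α| = 4/11.
t₂ - α = 2821/935 - 3 = 16/935, so |t₂ - α| = 16/935.
|t₁ - α|² = 16/121.
Ratio = (16/935) / (16/121) = 11/85.

11/85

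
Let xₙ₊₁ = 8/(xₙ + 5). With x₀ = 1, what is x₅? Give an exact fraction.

x₁ = 8/(1 + 5) = 4/3.
x₂ = 8/(4/3 + 5) = 24/19.
x₃ = 8/(24/19 + 5) = 152/119.
x₄ = 8/(152/119 + 5) = 952/747.
x₅ = 8/(952/747 + 5) = 5976/4687.

5976/4687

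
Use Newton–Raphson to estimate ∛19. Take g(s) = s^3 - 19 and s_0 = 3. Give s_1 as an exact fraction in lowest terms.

73/27

g'(s) = 3s^2.
g(3) = 8, g'(3) = 27, so s_1 = 3 - 8/27 = 73/27.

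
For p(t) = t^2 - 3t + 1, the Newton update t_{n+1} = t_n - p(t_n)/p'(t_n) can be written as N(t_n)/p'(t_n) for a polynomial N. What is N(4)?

p'(t) = 2t - 3.
N(t) = t·p'(t) - p(t) = t·(2t - 3) - (t^2 - 3t + 1) = t^2 - 1.
N(4) = 15.

15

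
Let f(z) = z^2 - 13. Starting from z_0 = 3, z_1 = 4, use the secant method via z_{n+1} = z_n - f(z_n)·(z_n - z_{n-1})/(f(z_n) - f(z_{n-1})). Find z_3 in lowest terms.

f(3) = -4, f(4) = 3. z_2 = 4 - 3·(4 - 3)/(3 - (-4)) = 25/7.
f(4) = 3, f(25/7) = -12/49. z_3 = (25/7) - (-12/49)·((25/7) - 4)/((-12/49) - 3) = 191/53.

191/53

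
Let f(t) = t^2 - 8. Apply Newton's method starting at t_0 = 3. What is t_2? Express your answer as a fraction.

577/204

f'(t) = 2t.
f(3) = 1, f'(3) = 6, so t_1 = 3 - 1/6 = 17/6.
f(17/6) = 1/36, f'(17/6) = 17/3, so t_2 = (17/6) - (1/36)/(17/3) = 577/204.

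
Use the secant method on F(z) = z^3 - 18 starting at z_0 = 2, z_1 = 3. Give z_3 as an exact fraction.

2402/921

F(2) = -10, F(3) = 9. z_2 = 3 - 9·(3 - 2)/(9 - (-10)) = 48/19.
F(3) = 9, F(48/19) = -12870/6859. z_3 = (48/19) - (-12870/6859)·((48/19) - 3)/((-12870/6859) - 9) = 2402/921.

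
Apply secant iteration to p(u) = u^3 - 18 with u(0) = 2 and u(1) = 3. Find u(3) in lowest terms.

p(2) = -10, p(3) = 9. u(2) = 3 - 9·(3 - 2)/(9 - (-10)) = 48/19.
p(3) = 9, p(48/19) = -12870/6859. u(3) = (48/19) - (-12870/6859)·((48/19) - 3)/((-12870/6859) - 9) = 2402/921.

2402/921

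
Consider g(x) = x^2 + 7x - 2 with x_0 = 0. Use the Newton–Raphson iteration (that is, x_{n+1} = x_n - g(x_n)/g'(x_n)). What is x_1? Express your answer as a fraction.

2/7

g'(x) = 2x + 7.
g(0) = -2, g'(0) = 7, so x_1 = 0 - (-2)/7 = 2/7.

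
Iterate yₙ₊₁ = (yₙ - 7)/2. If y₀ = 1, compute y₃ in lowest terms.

-6

y₁ = (1 - 7)/2 = -3.
y₂ = ((-3) - 7)/2 = -5.
y₃ = ((-5) - 7)/2 = -6.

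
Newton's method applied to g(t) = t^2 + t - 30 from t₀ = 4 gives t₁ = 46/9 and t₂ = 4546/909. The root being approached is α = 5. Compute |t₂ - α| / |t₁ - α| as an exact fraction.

t₁ - α = 46/9 - 5 = 1/9, so |t₁ - α| = 1/9.
t₂ - α = 4546/909 - 5 = 1/909, so |t₂ - α| = 1/909.
Ratio = (1/909) / (1/9) = 1/101.

1/101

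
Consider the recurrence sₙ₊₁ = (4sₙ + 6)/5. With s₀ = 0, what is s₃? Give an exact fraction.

s₁ = (4·0 + 6)/5 = 6/5.
s₂ = (4·(6/5) + 6)/5 = 54/25.
s₃ = (4·(54/25) + 6)/5 = 366/125.

366/125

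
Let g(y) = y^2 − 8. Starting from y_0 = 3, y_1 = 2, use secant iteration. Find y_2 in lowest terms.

g(3) = 1, g(2) = −4. y_2 = 2 − (−4)·(2 − 3)/((−4) − 1) = 14/5.

14/5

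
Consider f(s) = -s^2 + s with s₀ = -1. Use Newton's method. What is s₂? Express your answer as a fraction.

-1/15

f'(s) = -2s + 1.
f(-1) = -2, f'(-1) = 3, so s₁ = (-1) - (-2)/3 = -1/3.
f(-1/3) = -4/9, f'(-1/3) = 5/3, so s₂ = (-1/3) - (-4/9)/(5/3) = -1/15.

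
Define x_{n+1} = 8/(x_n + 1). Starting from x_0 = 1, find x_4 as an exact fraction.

x_1 = 8/(1 + 1) = 4.
x_2 = 8/(4 + 1) = 8/5.
x_3 = 8/(8/5 + 1) = 40/13.
x_4 = 8/(40/13 + 1) = 104/53.

104/53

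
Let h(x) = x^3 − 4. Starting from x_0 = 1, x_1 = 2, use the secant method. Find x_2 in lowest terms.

h(1) = −3, h(2) = 4. x_2 = 2 − 4·(2 − 1)/(4 − (−3)) = 10/7.

10/7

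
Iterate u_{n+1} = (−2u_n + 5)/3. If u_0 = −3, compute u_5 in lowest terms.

u_1 = (−2·(−3) + 5)/3 = 11/3.
u_2 = (−2·(11/3) + 5)/3 = −7/9.
u_3 = (−2·(−7/9) + 5)/3 = 59/27.
u_4 = (−2·(59/27) + 5)/3 = 17/81.
u_5 = (−2·(17/81) + 5)/3 = 371/243.

371/243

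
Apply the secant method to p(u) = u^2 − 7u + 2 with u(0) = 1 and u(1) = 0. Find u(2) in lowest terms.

1/3

p(1) = −4, p(0) = 2. u(2) = 0 − 2·(0 − 1)/(2 − (−4)) = 1/3.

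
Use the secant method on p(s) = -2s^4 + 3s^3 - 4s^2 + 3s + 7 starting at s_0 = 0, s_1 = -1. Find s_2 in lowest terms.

p(0) = 7, p(-1) = -5. s_2 = (-1) - (-5)·((-1) - 0)/((-5) - 7) = -7/12.

-7/12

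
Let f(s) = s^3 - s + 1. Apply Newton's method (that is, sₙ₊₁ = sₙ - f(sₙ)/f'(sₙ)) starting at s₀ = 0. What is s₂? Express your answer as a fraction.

f'(s) = 3s^2 - 1.
f(0) = 1, f'(0) = -1, so s₁ = 0 - 1/(-1) = 1.
f(1) = 1, f'(1) = 2, so s₂ = 1 - 1/2 = 1/2.

1/2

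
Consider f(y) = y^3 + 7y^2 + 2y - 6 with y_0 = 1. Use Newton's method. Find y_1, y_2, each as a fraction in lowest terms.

f'(y) = 3y^2 + 14y + 2.
f(1) = 4, f'(1) = 19, so y_1 = 1 - 4/19 = 15/19.
f(15/19) = 2976/6859, f'(15/19) = 5387/361, so y_2 = (15/19) - (2976/6859)/(5387/361) = 77829/102353.

y_1 = 15/19, y_2 = 77829/102353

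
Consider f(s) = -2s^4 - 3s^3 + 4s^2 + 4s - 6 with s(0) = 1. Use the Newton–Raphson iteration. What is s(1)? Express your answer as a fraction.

2/5

f'(s) = -8s^3 - 9s^2 + 8s + 4.
f(1) = -3, f'(1) = -5, so s(1) = 1 - (-3)/(-5) = 2/5.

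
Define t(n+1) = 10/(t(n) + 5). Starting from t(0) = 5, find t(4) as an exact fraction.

20/13

t(1) = 10/(5 + 5) = 1.
t(2) = 10/(1 + 5) = 5/3.
t(3) = 10/(5/3 + 5) = 3/2.
t(4) = 10/(3/2 + 5) = 20/13.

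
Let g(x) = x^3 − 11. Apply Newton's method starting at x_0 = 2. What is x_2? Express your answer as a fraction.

1081/486

g'(x) = 3x^2.
g(2) = −3, g'(2) = 12, so x_1 = 2 − (−3)/12 = 9/4.
g(9/4) = 25/64, g'(9/4) = 243/16, so x_2 = (9/4) − (25/64)/(243/16) = 1081/486.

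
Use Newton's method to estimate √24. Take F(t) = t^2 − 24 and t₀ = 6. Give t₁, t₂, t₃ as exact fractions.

F'(t) = 2t.
F(6) = 12, F'(6) = 12, so t₁ = 6 − 12/12 = 5.
F(5) = 1, F'(5) = 10, so t₂ = 5 − 1/10 = 49/10.
F(49/10) = 1/100, F'(49/10) = 49/5, so t₃ = (49/10) − (1/100)/(49/5) = 4801/980.

t₁ = 5, t₂ = 49/10, t₃ = 4801/980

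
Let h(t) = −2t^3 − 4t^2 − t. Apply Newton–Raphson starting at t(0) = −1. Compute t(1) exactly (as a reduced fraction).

0

h'(t) = −6t^2 − 8t − 1.
h(−1) = −1, h'(−1) = 1, so t(1) = (−1) − (−1)/1 = 0.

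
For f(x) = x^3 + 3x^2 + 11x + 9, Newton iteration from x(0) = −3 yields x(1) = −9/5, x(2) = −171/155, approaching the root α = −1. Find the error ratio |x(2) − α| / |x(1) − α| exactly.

x(1) − α = −9/5 − (−1) = −9/5 + 1 = −4/5, so |x(1) − α| = 4/5.
x(2) − α = −171/155 − (−1) = −171/155 + 1 = −16/155, so |x(2) − α| = 16/155.
Ratio = (16/155) / (4/5) = 4/31.

4/31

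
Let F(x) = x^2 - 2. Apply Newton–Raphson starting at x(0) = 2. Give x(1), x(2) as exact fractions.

x(1) = 3/2, x(2) = 17/12

F'(x) = 2x.
F(2) = 2, F'(2) = 4, so x(1) = 2 - 2/4 = 3/2.
F(3/2) = 1/4, F'(3/2) = 3, so x(2) = (3/2) - (1/4)/3 = 17/12.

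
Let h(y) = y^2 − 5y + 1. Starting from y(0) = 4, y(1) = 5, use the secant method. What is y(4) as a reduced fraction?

551/115

h(4) = −3, h(5) = 1. y(2) = 5 − 1·(5 − 4)/(1 − (−3)) = 19/4.
h(5) = 1, h(19/4) = −3/16. y(3) = (19/4) − (−3/16)·((19/4) − 5)/((−3/16) − 1) = 91/19.
h(19/4) = −3/16, h(91/19) = −3/361. y(4) = (91/19) − (−3/361)·((91/19) − (19/4))/((−3/361) − (−3/16)) = 551/115.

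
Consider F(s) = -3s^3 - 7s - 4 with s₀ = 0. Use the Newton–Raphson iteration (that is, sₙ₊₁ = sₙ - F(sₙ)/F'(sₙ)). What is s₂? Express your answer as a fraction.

-1756/3409

F'(s) = -9s^2 - 7.
F(0) = -4, F'(0) = -7, so s₁ = 0 - (-4)/(-7) = -4/7.
F(-4/7) = 192/343, F'(-4/7) = -487/49, so s₂ = (-4/7) - (192/343)/(-487/49) = -1756/3409.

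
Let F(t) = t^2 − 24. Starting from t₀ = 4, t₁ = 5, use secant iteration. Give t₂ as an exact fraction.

44/9

F(4) = −8, F(5) = 1. t₂ = 5 − 1·(5 − 4)/(1 − (−8)) = 44/9.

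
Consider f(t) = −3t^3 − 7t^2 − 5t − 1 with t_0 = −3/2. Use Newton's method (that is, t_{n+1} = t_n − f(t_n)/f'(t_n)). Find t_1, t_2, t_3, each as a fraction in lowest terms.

t_1 = −22/17, t_2 = −2241/1921, t_3 = −5534321/5073361

f'(t) = −9t^2 − 14t − 5.
f(−3/2) = 7/8, f'(−3/2) = −17/4, so t_1 = (−3/2) − (7/8)/(−17/4) = −22/17.
f(−22/17) = 1225/4913, f'(−22/17) = −565/289, so t_2 = (−22/17) − (1225/4913)/(−565/289) = −2241/1921.
f(−2241/1921) = 491724800/7088952961, f'(−2241/1921) = −3380480/3690241, so t_3 = (−2241/1921) − (491724800/7088952961)/(−3380480/3690241) = −5534321/5073361.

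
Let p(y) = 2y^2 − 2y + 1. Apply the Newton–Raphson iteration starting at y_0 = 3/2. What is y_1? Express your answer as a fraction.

7/8

p'(y) = 4y − 2.
p(3/2) = 5/2, p'(3/2) = 4, so y_1 = (3/2) − (5/2)/4 = 7/8.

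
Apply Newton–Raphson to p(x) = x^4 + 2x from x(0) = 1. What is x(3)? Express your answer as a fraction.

p'(x) = 4x^3 + 2.
p(1) = 3, p'(1) = 6, so x(1) = 1 - 3/6 = 1/2.
p(1/2) = 17/16, p'(1/2) = 5/2, so x(2) = (1/2) - (17/16)/(5/2) = 3/40.
p(3/40) = 384081/2560000, p'(3/40) = 32027/16000, so x(3) = (3/40) - (384081/2560000)/(32027/16000) = 243/5124320.

243/5124320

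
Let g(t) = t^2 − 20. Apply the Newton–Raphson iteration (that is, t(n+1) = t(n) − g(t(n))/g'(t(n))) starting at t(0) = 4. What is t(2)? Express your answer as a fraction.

g'(t) = 2t.
g(4) = −4, g'(4) = 8, so t(1) = 4 − (−4)/8 = 9/2.
g(9/2) = 1/4, g'(9/2) = 9, so t(2) = (9/2) − (1/4)/9 = 161/36.

161/36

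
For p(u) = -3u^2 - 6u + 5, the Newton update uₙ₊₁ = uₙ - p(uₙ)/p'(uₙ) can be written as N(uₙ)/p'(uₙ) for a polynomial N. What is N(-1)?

-8

p'(u) = -6u - 6.
N(u) = u·p'(u) - p(u) = u·(-6u - 6) - (-3u^2 - 6u + 5) = -3u^2 - 5.
N(-1) = -8.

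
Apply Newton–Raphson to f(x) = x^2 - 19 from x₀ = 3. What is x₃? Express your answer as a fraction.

268753/61656

f'(x) = 2x.
f(3) = -10, f'(3) = 6, so x₁ = 3 - (-10)/6 = 14/3.
f(14/3) = 25/9, f'(14/3) = 28/3, so x₂ = (14/3) - (25/9)/(28/3) = 367/84.
f(367/84) = 625/7056, f'(367/84) = 367/42, so x₃ = (367/84) - (625/7056)/(367/42) = 268753/61656.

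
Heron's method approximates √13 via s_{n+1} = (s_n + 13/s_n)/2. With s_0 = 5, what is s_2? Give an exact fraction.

343/95

s_1 = (5 + 13/5)/2 = 19/5.
s_2 = (19/5 + 13/(19/5))/2 = 343/95.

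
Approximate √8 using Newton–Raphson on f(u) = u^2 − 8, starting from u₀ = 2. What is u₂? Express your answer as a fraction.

17/6

f'(u) = 2u.
f(2) = −4, f'(2) = 4, so u₁ = 2 − (−4)/4 = 3.
f(3) = 1, f'(3) = 6, so u₂ = 3 − 1/6 = 17/6.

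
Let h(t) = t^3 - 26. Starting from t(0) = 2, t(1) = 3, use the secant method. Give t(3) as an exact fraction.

h(2) = -18, h(3) = 1. t(2) = 3 - 1·(3 - 2)/(1 - (-18)) = 56/19.
h(3) = 1, h(56/19) = -2718/6859. t(3) = (56/19) - (-2718/6859)·((56/19) - 3)/((-2718/6859) - 1) = 28370/9577.

28370/9577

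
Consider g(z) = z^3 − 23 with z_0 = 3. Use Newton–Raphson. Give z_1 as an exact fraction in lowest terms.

77/27

g'(z) = 3z^2.
g(3) = 4, g'(3) = 27, so z_1 = 3 − 4/27 = 77/27.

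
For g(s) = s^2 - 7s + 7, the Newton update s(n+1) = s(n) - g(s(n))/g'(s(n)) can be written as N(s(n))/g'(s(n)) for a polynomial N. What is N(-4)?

9

g'(s) = 2s - 7.
N(s) = s·g'(s) - g(s) = s·(2s - 7) - (s^2 - 7s + 7) = s^2 - 7.
N(-4) = 9.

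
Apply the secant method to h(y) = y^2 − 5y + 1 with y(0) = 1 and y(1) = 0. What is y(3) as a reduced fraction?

4/19

h(1) = −3, h(0) = 1. y(2) = 0 − 1·(0 − 1)/(1 − (−3)) = 1/4.
h(0) = 1, h(1/4) = −3/16. y(3) = (1/4) − (−3/16)·((1/4) − 0)/((−3/16) − 1) = 4/19.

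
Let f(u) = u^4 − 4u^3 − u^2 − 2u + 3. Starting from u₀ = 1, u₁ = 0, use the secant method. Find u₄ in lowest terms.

30640/45971

f(1) = −3, f(0) = 3. u₂ = 0 − 3·(0 − 1)/(3 − (−3)) = 1/2.
f(0) = 3, f(1/2) = 21/16. u₃ = (1/2) − (21/16)·((1/2) − 0)/((21/16) − 3) = 8/9.
f(1/2) = 21/16, f(8/9) = −11501/6561. u₄ = (8/9) − (−11501/6561)·((8/9) − (1/2))/((−11501/6561) − (21/16)) = 30640/45971.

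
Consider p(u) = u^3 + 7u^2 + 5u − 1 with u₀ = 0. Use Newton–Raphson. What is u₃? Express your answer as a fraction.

99509/613195

p'(u) = 3u^2 + 14u + 5.
p(0) = −1, p'(0) = 5, so u₁ = 0 − (−1)/5 = 1/5.
p(1/5) = 36/125, p'(1/5) = 198/25, so u₂ = (1/5) − (36/125)/(198/25) = 9/55.
p(9/55) = 1664/166375, p'(9/55) = 22298/3025, so u₃ = (9/55) − (1664/166375)/(22298/3025) = 99509/613195.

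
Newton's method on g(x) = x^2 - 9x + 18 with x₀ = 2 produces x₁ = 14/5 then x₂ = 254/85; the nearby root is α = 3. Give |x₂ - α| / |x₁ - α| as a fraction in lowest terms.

x₁ - α = 14/5 - 3 = -1/5, so |x₁ - α| = 1/5.
x₂ - α = 254/85 - 3 = -1/85, so |x₂ - α| = 1/85.
Ratio = (1/85) / (1/5) = 1/17.

1/17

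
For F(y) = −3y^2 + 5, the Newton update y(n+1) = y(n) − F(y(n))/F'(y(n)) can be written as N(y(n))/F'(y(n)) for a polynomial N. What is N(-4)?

−53

F'(y) = −6y.
N(y) = y·F'(y) − F(y) = y·(−6y) − (−3y^2 + 5) = −3y^2 − 5.
N(-4) = −53.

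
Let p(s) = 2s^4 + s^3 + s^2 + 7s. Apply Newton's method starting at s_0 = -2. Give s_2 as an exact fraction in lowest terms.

-21456/13405

p'(s) = 8s^3 + 3s^2 + 2s + 7.
p(-2) = 14, p'(-2) = -49, so s_1 = (-2) - 14/(-49) = -12/7.
p(-12/7) = 7620/2401, p'(-12/7) = -9575/343, so s_2 = (-12/7) - (7620/2401)/(-9575/343) = -21456/13405.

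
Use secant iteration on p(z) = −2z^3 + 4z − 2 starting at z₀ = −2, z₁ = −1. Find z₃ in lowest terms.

p(−2) = 6, p(−1) = −4. z₂ = (−1) − (−4)·((−1) − (−2))/((−4) − 6) = −7/5.
p(−1) = −4, p(−7/5) = −264/125. z₃ = (−7/5) − (−264/125)·((−7/5) − (−1))/((−264/125) − (−4)) = −109/59.

−109/59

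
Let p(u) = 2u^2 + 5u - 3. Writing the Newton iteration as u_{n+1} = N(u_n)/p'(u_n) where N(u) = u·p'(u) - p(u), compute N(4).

p'(u) = 4u + 5.
N(u) = u·p'(u) - p(u) = u·(4u + 5) - (2u^2 + 5u - 3) = 2u^2 + 3.
N(4) = 35.

35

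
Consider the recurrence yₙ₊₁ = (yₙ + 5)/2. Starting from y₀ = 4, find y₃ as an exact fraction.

39/8

y₁ = (4 + 5)/2 = 9/2.
y₂ = ((9/2) + 5)/2 = 19/4.
y₃ = ((19/4) + 5)/2 = 39/8.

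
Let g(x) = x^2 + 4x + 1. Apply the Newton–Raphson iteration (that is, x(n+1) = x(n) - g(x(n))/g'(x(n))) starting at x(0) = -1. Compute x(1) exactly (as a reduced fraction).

g'(x) = 2x + 4.
g(-1) = -2, g'(-1) = 2, so x(1) = (-1) - (-2)/2 = 0.

0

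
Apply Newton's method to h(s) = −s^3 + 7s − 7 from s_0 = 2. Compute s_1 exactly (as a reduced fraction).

h'(s) = −3s^2 + 7.
h(2) = −1, h'(2) = −5, so s_1 = 2 − (−1)/(−5) = 9/5.

9/5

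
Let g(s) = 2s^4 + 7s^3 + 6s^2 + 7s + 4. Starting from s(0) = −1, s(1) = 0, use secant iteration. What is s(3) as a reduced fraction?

−108/149

g(−1) = −2, g(0) = 4. s(2) = 0 − 4·(0 − (−1))/(4 − (−2)) = −2/3.
g(0) = 4, g(−2/3) = 26/81. s(3) = (−2/3) − (26/81)·((−2/3) − 0)/((26/81) − 4) = −108/149.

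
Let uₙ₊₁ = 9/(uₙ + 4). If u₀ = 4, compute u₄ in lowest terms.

2124/1313

u₁ = 9/(4 + 4) = 9/8.
u₂ = 9/(9/8 + 4) = 72/41.
u₃ = 9/(72/41 + 4) = 369/236.
u₄ = 9/(369/236 + 4) = 2124/1313.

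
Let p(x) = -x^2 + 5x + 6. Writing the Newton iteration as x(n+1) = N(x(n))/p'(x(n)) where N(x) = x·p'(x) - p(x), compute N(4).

-22

p'(x) = -2x + 5.
N(x) = x·p'(x) - p(x) = x·(-2x + 5) - (-x^2 + 5x + 6) = -x^2 - 6.
N(4) = -22.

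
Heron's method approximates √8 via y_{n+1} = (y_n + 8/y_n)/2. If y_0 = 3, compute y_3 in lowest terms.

y_1 = (3 + 8/3)/2 = 17/6.
y_2 = (17/6 + 8/(17/6))/2 = 577/204.
y_3 = (577/204 + 8/(577/204))/2 = 665857/235416.

665857/235416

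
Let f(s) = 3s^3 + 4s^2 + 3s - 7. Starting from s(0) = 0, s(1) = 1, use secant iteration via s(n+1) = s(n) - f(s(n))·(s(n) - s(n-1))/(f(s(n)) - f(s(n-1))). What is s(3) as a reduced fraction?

f(0) = -7, f(1) = 3. s(2) = 1 - 3·(1 - 0)/(3 - (-7)) = 7/10.
f(1) = 3, f(7/10) = -1911/1000. s(3) = (7/10) - (-1911/1000)·((7/10) - 1)/((-1911/1000) - 3) = 1337/1637.

1337/1637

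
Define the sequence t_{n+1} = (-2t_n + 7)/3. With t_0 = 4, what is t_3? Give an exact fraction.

t_1 = (-2·4 + 7)/3 = -1/3.
t_2 = (-2·(-1/3) + 7)/3 = 23/9.
t_3 = (-2·(23/9) + 7)/3 = 17/27.

17/27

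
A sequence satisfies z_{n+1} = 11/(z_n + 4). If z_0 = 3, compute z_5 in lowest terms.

z_1 = 11/(3 + 4) = 11/7.
z_2 = 11/(11/7 + 4) = 77/39.
z_3 = 11/(77/39 + 4) = 429/233.
z_4 = 11/(429/233 + 4) = 2563/1361.
z_5 = 11/(2563/1361 + 4) = 14971/8007.

14971/8007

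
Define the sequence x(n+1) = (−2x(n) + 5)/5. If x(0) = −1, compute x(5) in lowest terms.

2287/3125

x(1) = (−2·(−1) + 5)/5 = 7/5.
x(2) = (−2·(7/5) + 5)/5 = 11/25.
x(3) = (−2·(11/25) + 5)/5 = 103/125.
x(4) = (−2·(103/125) + 5)/5 = 419/625.
x(5) = (−2·(419/625) + 5)/5 = 2287/3125.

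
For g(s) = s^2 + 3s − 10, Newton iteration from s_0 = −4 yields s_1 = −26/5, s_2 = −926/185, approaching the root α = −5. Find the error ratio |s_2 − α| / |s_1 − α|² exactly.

5/37

s_1 − α = −26/5 − (−5) = −26/5 + 5 = −1/5, so |s_1 − α| = 1/5.
s_2 − α = −926/185 − (−5) = −926/185 + 5 = −1/185, so |s_2 − α| = 1/185.
|s_1 − α|² = 1/25.
Ratio = (1/185) / (1/25) = 5/37.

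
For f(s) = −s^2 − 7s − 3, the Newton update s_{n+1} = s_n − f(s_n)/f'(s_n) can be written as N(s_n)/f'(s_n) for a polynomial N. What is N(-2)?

f'(s) = −2s − 7.
N(s) = s·f'(s) − f(s) = s·(−2s − 7) − (−s^2 − 7s − 3) = −s^2 + 3.
N(-2) = −1.

−1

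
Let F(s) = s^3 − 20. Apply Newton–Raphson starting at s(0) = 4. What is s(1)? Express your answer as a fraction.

37/12

F'(s) = 3s^2.
F(4) = 44, F'(4) = 48, so s(1) = 4 − 44/48 = 37/12.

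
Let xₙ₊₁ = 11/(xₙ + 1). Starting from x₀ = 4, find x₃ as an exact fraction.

x₁ = 11/(4 + 1) = 11/5.
x₂ = 11/(11/5 + 1) = 55/16.
x₃ = 11/(55/16 + 1) = 176/71.

176/71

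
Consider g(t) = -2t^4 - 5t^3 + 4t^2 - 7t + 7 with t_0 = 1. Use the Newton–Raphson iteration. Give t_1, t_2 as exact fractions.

g'(t) = -8t^3 - 15t^2 + 8t - 7.
g(1) = -3, g'(1) = -22, so t_1 = 1 - (-3)/(-22) = 19/22.
g(19/22) = -23157/58564, g'(19/22) = -87485/5324, so t_2 = (19/22) - (-23157/58564)/(-87485/5324) = 1615901/1924670.

t_1 = 19/22, t_2 = 1615901/1924670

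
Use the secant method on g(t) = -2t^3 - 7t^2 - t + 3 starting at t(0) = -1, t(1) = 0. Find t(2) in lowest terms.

g(-1) = -1, g(0) = 3. t(2) = 0 - 3·(0 - (-1))/(3 - (-1)) = -3/4.

-3/4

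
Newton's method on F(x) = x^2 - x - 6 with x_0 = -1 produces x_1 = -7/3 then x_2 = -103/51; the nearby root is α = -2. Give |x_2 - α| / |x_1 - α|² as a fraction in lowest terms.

x_1 - α = -7/3 - (-2) = -7/3 + 2 = -1/3, so |x_1 - α| = 1/3.
x_2 - α = -103/51 - (-2) = -103/51 + 2 = -1/51, so |x_2 - α| = 1/51.
|x_1 - α|² = 1/9.
Ratio = (1/51) / (1/9) = 3/17.

3/17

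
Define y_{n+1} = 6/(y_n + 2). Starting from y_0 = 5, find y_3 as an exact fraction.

y_1 = 6/(5 + 2) = 6/7.
y_2 = 6/(6/7 + 2) = 21/10.
y_3 = 6/(21/10 + 2) = 60/41.

60/41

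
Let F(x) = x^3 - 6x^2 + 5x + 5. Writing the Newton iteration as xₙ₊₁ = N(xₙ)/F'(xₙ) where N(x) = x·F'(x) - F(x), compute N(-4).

-229

F'(x) = 3x^2 - 12x + 5.
N(x) = x·F'(x) - F(x) = x·(3x^2 - 12x + 5) - (x^3 - 6x^2 + 5x + 5) = 2x^3 - 6x^2 - 5.
N(-4) = -229.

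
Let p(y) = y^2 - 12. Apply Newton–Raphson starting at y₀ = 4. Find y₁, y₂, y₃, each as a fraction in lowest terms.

y₁ = 7/2, y₂ = 97/28, y₃ = 18817/5432

p'(y) = 2y.
p(4) = 4, p'(4) = 8, so y₁ = 4 - 4/8 = 7/2.
p(7/2) = 1/4, p'(7/2) = 7, so y₂ = (7/2) - (1/4)/7 = 97/28.
p(97/28) = 1/784, p'(97/28) = 97/14, so y₃ = (97/28) - (1/784)/(97/14) = 18817/5432.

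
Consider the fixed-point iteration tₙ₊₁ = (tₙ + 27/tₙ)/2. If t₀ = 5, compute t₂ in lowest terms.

t₁ = (5 + 27/5)/2 = 26/5.
t₂ = (26/5 + 27/(26/5))/2 = 1351/260.

1351/260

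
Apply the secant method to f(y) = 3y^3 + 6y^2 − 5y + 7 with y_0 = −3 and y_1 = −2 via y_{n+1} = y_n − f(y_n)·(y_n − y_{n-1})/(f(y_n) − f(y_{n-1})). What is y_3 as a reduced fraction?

f(−3) = −5, f(−2) = 17. y_2 = (−2) − 17·((−2) − (−3))/(17 − (−5)) = −61/22.
f(−2) = 17, f(−61/22) = 32385/10648. y_3 = (−61/22) − (32385/10648)·((−61/22) − (−2))/((32385/10648) − 17) = −25714/8743.

−25714/8743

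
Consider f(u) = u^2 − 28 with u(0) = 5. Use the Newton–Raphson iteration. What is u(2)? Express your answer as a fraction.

f'(u) = 2u.
f(5) = −3, f'(5) = 10, so u(1) = 5 − (−3)/10 = 53/10.
f(53/10) = 9/100, f'(53/10) = 53/5, so u(2) = (53/10) − (9/100)/(53/5) = 5609/1060.

5609/1060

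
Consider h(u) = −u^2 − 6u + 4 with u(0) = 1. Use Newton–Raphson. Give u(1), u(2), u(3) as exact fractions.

u(1) = 5/8, u(2) = 281/464, u(3) = 940145/1552544

h'(u) = −2u − 6.
h(1) = −3, h'(1) = −8, so u(1) = 1 − (−3)/(−8) = 5/8.
h(5/8) = −9/64, h'(5/8) = −29/4, so u(2) = (5/8) − (−9/64)/(−29/4) = 281/464.
h(281/464) = −81/215296, h'(281/464) = −1673/232, so u(3) = (281/464) − (−81/215296)/(−1673/232) = 940145/1552544.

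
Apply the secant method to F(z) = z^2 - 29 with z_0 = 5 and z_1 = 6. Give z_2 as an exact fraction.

59/11

F(5) = -4, F(6) = 7. z_2 = 6 - 7·(6 - 5)/(7 - (-4)) = 59/11.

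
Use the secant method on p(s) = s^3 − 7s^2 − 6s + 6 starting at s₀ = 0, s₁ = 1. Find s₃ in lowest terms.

35/59

p(0) = 6, p(1) = −6. s₂ = 1 − (−6)·(1 − 0)/((−6) − 6) = 1/2.
p(1) = −6, p(1/2) = 11/8. s₃ = (1/2) − (11/8)·((1/2) − 1)/((11/8) − (−6)) = 35/59.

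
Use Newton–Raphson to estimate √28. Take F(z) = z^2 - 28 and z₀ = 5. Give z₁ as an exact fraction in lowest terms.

53/10

F'(z) = 2z.
F(5) = -3, F'(5) = 10, so z₁ = 5 - (-3)/10 = 53/10.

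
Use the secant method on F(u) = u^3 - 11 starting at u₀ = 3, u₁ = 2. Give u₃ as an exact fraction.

3483/1561

F(3) = 16, F(2) = -3. u₂ = 2 - (-3)·(2 - 3)/((-3) - 16) = 41/19.
F(2) = -3, F(41/19) = -6528/6859. u₃ = (41/19) - (-6528/6859)·((41/19) - 2)/((-6528/6859) - (-3)) = 3483/1561.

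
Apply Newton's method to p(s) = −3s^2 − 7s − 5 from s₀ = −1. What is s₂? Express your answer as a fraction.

−7/5

p'(s) = −6s − 7.
p(−1) = −1, p'(−1) = −1, so s₁ = (−1) − (−1)/(−1) = −2.
p(−2) = −3, p'(−2) = 5, so s₂ = (−2) − (−3)/5 = −7/5.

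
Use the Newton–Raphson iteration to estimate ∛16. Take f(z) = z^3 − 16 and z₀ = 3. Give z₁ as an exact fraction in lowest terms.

f'(z) = 3z^2.
f(3) = 11, f'(3) = 27, so z₁ = 3 − 11/27 = 70/27.

70/27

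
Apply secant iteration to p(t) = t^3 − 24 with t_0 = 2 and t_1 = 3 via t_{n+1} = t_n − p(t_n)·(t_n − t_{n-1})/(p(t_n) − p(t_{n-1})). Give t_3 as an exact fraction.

8882/3081

p(2) = −16, p(3) = 3. t_2 = 3 − 3·(3 − 2)/(3 − (−16)) = 54/19.
p(3) = 3, p(54/19) = −7152/6859. t_3 = (54/19) − (−7152/6859)·((54/19) − 3)/((−7152/6859) − 3) = 8882/3081.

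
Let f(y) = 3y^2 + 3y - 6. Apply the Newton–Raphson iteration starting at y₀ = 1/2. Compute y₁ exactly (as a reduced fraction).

9/8

f'(y) = 6y + 3.
f(1/2) = -15/4, f'(1/2) = 6, so y₁ = (1/2) - (-15/4)/6 = 9/8.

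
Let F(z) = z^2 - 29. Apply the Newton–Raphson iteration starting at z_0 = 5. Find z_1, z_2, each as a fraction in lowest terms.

F'(z) = 2z.
F(5) = -4, F'(5) = 10, so z_1 = 5 - (-4)/10 = 27/5.
F(27/5) = 4/25, F'(27/5) = 54/5, so z_2 = (27/5) - (4/25)/(54/5) = 727/135.

z_1 = 27/5, z_2 = 727/135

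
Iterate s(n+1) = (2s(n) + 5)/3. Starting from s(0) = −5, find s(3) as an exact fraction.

s(1) = (2·(−5) + 5)/3 = −5/3.
s(2) = (2·(−5/3) + 5)/3 = 5/9.
s(3) = (2·(5/9) + 5)/3 = 55/27.

55/27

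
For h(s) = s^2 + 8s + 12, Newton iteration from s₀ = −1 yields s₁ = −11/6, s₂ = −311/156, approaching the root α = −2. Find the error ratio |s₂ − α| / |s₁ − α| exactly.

1/26

s₁ − α = −11/6 − (−2) = −11/6 + 2 = 1/6, so |s₁ − α| = 1/6.
s₂ − α = −311/156 − (−2) = −311/156 + 2 = 1/156, so |s₂ − α| = 1/156.
Ratio = (1/156) / (1/6) = 1/26.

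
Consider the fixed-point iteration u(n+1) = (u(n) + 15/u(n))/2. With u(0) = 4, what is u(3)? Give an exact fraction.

u(1) = (4 + 15/4)/2 = 31/8.
u(2) = (31/8 + 15/(31/8))/2 = 1921/496.
u(3) = (1921/496 + 15/(1921/496))/2 = 7380481/1905632.

7380481/1905632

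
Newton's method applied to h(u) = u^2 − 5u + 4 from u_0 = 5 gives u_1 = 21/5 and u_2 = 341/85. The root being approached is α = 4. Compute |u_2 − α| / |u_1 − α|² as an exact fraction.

5/17

u_1 − α = 21/5 − 4 = 1/5, so |u_1 − α| = 1/5.
u_2 − α = 341/85 − 4 = 1/85, so |u_2 − α| = 1/85.
|u_1 − α|² = 1/25.
Ratio = (1/85) / (1/25) = 5/17.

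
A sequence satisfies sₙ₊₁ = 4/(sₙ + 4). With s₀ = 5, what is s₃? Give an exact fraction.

40/49

s₁ = 4/(5 + 4) = 4/9.
s₂ = 4/(4/9 + 4) = 9/10.
s₃ = 4/(9/10 + 4) = 40/49.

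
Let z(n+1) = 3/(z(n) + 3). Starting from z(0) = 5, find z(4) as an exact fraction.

z(1) = 3/(5 + 3) = 3/8.
z(2) = 3/(3/8 + 3) = 8/9.
z(3) = 3/(8/9 + 3) = 27/35.
z(4) = 3/(27/35 + 3) = 35/44.

35/44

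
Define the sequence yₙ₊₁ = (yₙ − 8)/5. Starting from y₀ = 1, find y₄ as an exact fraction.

−1247/625

y₁ = (1 − 8)/5 = −7/5.
y₂ = ((−7/5) − 8)/5 = −47/25.
y₃ = ((−47/25) − 8)/5 = −247/125.
y₄ = ((−247/125) − 8)/5 = −1247/625.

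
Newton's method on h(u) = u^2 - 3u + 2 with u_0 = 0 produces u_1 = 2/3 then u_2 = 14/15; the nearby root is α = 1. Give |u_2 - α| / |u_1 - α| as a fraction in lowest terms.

1/5

u_1 - α = 2/3 - 1 = -1/3, so |u_1 - α| = 1/3.
u_2 - α = 14/15 - 1 = -1/15, so |u_2 - α| = 1/15.
Ratio = (1/15) / (1/3) = 1/5.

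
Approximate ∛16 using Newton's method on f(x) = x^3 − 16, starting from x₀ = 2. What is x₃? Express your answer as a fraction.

f'(x) = 3x^2.
f(2) = −8, f'(2) = 12, so x₁ = 2 − (−8)/12 = 8/3.
f(8/3) = 80/27, f'(8/3) = 64/3, so x₂ = (8/3) − (80/27)/(64/3) = 91/36.
f(91/36) = 7075/46656, f'(91/36) = 8281/432, so x₃ = (91/36) − (7075/46656)/(8281/432) = 1126819/447174.

1126819/447174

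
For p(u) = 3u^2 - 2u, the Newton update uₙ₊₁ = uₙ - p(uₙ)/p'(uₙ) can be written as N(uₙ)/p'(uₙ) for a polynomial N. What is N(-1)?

3

p'(u) = 6u - 2.
N(u) = u·p'(u) - p(u) = u·(6u - 2) - (3u^2 - 2u) = 3u^2.
N(-1) = 3.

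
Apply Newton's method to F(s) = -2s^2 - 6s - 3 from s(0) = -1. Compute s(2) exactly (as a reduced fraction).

F'(s) = -4s - 6.
F(-1) = 1, F'(-1) = -2, so s(1) = (-1) - 1/(-2) = -1/2.
F(-1/2) = -1/2, F'(-1/2) = -4, so s(2) = (-1/2) - (-1/2)/(-4) = -5/8.

-5/8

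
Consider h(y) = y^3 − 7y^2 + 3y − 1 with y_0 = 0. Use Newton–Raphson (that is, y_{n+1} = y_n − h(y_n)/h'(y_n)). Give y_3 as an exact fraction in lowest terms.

461/4563

h'(y) = 3y^2 − 14y + 3.
h(0) = −1, h'(0) = 3, so y_1 = 0 − (−1)/3 = 1/3.
h(1/3) = −20/27, h'(1/3) = −4/3, so y_2 = (1/3) − (−20/27)/(−4/3) = −2/9.
h(−2/9) = −1475/729, h'(−2/9) = 169/27, so y_3 = (−2/9) − (−1475/729)/(169/27) = 461/4563.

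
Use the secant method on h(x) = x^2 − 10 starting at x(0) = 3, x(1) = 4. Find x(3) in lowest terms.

79/25

h(3) = −1, h(4) = 6. x(2) = 4 − 6·(4 − 3)/(6 − (−1)) = 22/7.
h(4) = 6, h(22/7) = −6/49. x(3) = (22/7) − (−6/49)·((22/7) − 4)/((−6/49) − 6) = 79/25.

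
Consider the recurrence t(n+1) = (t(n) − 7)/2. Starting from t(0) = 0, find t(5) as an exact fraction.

t(1) = (0 − 7)/2 = −7/2.
t(2) = ((−7/2) − 7)/2 = −21/4.
t(3) = ((−21/4) − 7)/2 = −49/8.
t(4) = ((−49/8) − 7)/2 = −105/16.
t(5) = ((−105/16) − 7)/2 = −217/32.

−217/32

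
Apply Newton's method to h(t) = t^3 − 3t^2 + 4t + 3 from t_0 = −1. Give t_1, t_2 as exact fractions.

t_1 = −8/13, t_2 = −10111/19396

h'(t) = 3t^2 − 6t + 4.
h(−1) = −5, h'(−1) = 13, so t_1 = (−1) − (−5)/13 = −8/13.
h(−8/13) = −1825/2197, h'(−8/13) = 1492/169, so t_2 = (−8/13) − (−1825/2197)/(1492/169) = −10111/19396.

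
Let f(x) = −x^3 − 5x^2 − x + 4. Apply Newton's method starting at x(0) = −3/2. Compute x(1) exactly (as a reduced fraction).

−34/29

f'(x) = −3x^2 − 10x − 1.
f(−3/2) = −19/8, f'(−3/2) = 29/4, so x(1) = (−3/2) − (−19/8)/(29/4) = −34/29.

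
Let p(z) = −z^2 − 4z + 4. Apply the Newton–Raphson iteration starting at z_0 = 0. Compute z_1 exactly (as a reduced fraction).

p'(z) = −2z − 4.
p(0) = 4, p'(0) = −4, so z_1 = 0 − 4/(−4) = 1.

1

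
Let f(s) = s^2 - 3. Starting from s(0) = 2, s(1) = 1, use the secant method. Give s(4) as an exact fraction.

71/41

f(2) = 1, f(1) = -2. s(2) = 1 - (-2)·(1 - 2)/((-2) - 1) = 5/3.
f(1) = -2, f(5/3) = -2/9. s(3) = (5/3) - (-2/9)·((5/3) - 1)/((-2/9) - (-2)) = 7/4.
f(5/3) = -2/9, f(7/4) = 1/16. s(4) = (7/4) - (1/16)·((7/4) - (5/3))/((1/16) - (-2/9)) = 71/41.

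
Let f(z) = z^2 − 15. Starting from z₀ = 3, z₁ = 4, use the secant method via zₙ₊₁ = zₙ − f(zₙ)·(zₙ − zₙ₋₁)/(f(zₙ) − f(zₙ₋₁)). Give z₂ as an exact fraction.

f(3) = −6, f(4) = 1. z₂ = 4 − 1·(4 − 3)/(1 − (−6)) = 27/7.

27/7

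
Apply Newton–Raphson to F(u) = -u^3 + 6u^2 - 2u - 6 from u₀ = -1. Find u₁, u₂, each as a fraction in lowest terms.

F'(u) = -3u^2 + 12u - 2.
F(-1) = 3, F'(-1) = -17, so u₁ = (-1) - 3/(-17) = -14/17.
F(-14/17) = 1350/4913, F'(-14/17) = -4022/289, so u₂ = (-14/17) - (1350/4913)/(-4022/289) = -27479/34187.

u₁ = -14/17, u₂ = -27479/34187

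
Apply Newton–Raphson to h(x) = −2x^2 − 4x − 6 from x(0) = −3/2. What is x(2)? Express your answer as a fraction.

h'(x) = −4x − 4.
h(−3/2) = −9/2, h'(−3/2) = 2, so x(1) = (−3/2) − (−9/2)/2 = 3/4.
h(3/4) = −81/8, h'(3/4) = −7, so x(2) = (3/4) − (−81/8)/(−7) = −39/56.

−39/56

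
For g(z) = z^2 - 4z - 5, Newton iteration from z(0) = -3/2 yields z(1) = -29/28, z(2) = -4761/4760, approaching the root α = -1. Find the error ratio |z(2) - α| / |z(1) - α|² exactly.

14/85

z(1) - α = -29/28 - (-1) = -29/28 + 1 = -1/28, so |z(1) - α| = 1/28.
z(2) - α = -4761/4760 - (-1) = -4761/4760 + 1 = -1/4760, so |z(2) - α| = 1/4760.
|z(1) - α|² = 1/784.
Ratio = (1/4760) / (1/784) = 14/85.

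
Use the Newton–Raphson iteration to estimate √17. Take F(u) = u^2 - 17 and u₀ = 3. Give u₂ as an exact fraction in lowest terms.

161/39

F'(u) = 2u.
F(3) = -8, F'(3) = 6, so u₁ = 3 - (-8)/6 = 13/3.
F(13/3) = 16/9, F'(13/3) = 26/3, so u₂ = (13/3) - (16/9)/(26/3) = 161/39.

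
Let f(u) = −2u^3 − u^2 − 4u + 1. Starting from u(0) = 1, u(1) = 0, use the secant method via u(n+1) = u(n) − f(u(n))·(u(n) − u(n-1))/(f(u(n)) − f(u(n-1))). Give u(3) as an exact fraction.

f(1) = −6, f(0) = 1. u(2) = 0 − 1·(0 − 1)/(1 − (−6)) = 1/7.
f(0) = 1, f(1/7) = 138/343. u(3) = (1/7) − (138/343)·((1/7) − 0)/((138/343) − 1) = 49/205.

49/205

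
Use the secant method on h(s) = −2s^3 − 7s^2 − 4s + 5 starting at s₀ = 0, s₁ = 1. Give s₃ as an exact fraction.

185/354

h(0) = 5, h(1) = −8. s₂ = 1 − (−8)·(1 − 0)/((−8) − 5) = 5/13.
h(1) = −8, h(5/13) = 5080/2197. s₃ = (5/13) − (5080/2197)·((5/13) − 1)/((5080/2197) − (−8)) = 185/354.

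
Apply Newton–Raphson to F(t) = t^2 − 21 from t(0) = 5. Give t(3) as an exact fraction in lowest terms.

F'(t) = 2t.
F(5) = 4, F'(5) = 10, so t(1) = 5 − 4/10 = 23/5.
F(23/5) = 4/25, F'(23/5) = 46/5, so t(2) = (23/5) − (4/25)/(46/5) = 527/115.
F(527/115) = 4/13225, F'(527/115) = 1054/115, so t(3) = (527/115) − (4/13225)/(1054/115) = 277727/60605.

277727/60605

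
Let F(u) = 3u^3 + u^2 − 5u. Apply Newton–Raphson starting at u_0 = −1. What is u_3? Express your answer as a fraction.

−75068/47471

F'(u) = 9u^2 + 2u − 5.
F(−1) = 3, F'(−1) = 2, so u_1 = (−1) − 3/2 = −5/2.
F(−5/2) = −225/8, F'(−5/2) = 185/4, so u_2 = (−5/2) − (−225/8)/(185/4) = −70/37.
F(−70/37) = −368550/50653, F'(−70/37) = 32075/1369, so u_3 = (−70/37) − (−368550/50653)/(32075/1369) = −75068/47471.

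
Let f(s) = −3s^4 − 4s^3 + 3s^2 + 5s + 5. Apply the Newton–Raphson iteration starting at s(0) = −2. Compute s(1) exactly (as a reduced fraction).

f'(s) = −12s^3 − 12s^2 + 6s + 5.
f(−2) = −9, f'(−2) = 41, so s(1) = (−2) − (−9)/41 = −73/41.

−73/41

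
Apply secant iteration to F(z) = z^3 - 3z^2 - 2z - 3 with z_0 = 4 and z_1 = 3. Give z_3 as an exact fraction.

F(4) = 5, F(3) = -9. z_2 = 3 - (-9)·(3 - 4)/((-9) - 5) = 51/14.
F(3) = -9, F(51/14) = -4815/2744. z_3 = (51/14) - (-4815/2744)·((51/14) - 3)/((-4815/2744) - (-9)) = 8391/2209.

8391/2209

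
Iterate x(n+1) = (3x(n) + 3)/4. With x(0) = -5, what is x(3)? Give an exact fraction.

-3/8

x(1) = (3·(-5) + 3)/4 = -3.
x(2) = (3·(-3) + 3)/4 = -3/2.
x(3) = (3·(-3/2) + 3)/4 = -3/8.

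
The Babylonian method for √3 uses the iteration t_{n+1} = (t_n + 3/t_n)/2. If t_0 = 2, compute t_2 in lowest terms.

t_1 = (2 + 3/2)/2 = 7/4.
t_2 = (7/4 + 3/(7/4))/2 = 97/56.

97/56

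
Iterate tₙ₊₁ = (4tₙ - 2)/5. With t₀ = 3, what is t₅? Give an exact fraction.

t₁ = (4·3 - 2)/5 = 2.
t₂ = (4·2 - 2)/5 = 6/5.
t₃ = (4·(6/5) - 2)/5 = 14/25.
t₄ = (4·(14/25) - 2)/5 = 6/125.
t₅ = (4·(6/125) - 2)/5 = -226/625.

-226/625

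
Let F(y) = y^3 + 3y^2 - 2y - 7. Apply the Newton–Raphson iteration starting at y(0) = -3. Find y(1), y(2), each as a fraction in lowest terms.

F'(y) = 3y^2 + 6y - 2.
F(-3) = -1, F'(-3) = 7, so y(1) = (-3) - (-1)/7 = -20/7.
F(-20/7) = -41/343, F'(-20/7) = 262/49, so y(2) = (-20/7) - (-41/343)/(262/49) = -5199/1834.

y(1) = -20/7, y(2) = -5199/1834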